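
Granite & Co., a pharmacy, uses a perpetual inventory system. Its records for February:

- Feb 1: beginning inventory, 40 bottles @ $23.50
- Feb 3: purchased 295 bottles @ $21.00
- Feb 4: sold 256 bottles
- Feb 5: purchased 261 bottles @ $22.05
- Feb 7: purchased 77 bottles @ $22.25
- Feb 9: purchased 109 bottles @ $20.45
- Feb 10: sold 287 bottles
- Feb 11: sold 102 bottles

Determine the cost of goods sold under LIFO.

COGS = $13,794.45

Feb 4, 256 sold [LIFO — newest first]: 256 @ $21.00 = $5,376.00
Feb 10, 287 sold [LIFO — newest first]: 109 @ $20.45 + 77 @ $22.25 + 101 @ $22.05 = $6,169.35
Feb 11, 102 sold [LIFO — newest first]: 102 @ $22.05 = $2,249.10
Total COGS = $5,376.00 + $6,169.35 + $2,249.10 = $13,794.45
Ending inventory: 40 @ $23.50 + 39 @ $21.00 + 58 @ $22.05 = $3,037.90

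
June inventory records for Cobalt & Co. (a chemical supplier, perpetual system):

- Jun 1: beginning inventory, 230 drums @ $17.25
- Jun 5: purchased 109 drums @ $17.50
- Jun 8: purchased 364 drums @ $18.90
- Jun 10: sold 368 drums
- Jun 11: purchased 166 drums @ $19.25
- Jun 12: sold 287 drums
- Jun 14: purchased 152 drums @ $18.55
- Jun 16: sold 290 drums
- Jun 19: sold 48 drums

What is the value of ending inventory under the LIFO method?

Ending inventory = $483.00

Jun 10, 368 sold [LIFO — newest first]: 364 @ $18.90 + 4 @ $17.50 = $6,949.60
Jun 12, 287 sold [LIFO — newest first]: 166 @ $19.25 + 105 @ $17.50 + 16 @ $17.25 = $5,309.00
Jun 16, 290 sold [LIFO — newest first]: 152 @ $18.55 + 138 @ $17.25 = $5,200.10
Jun 19, 48 sold [LIFO — newest first]: 48 @ $17.25 = $828.00
Total COGS = $6,949.60 + $5,309.00 + $5,200.10 + $828.00 = $18,286.70
Ending inventory: 28 @ $17.25 = $483.00
Check: goods available $18,769.70 = COGS $18,286.70 + ending $483.00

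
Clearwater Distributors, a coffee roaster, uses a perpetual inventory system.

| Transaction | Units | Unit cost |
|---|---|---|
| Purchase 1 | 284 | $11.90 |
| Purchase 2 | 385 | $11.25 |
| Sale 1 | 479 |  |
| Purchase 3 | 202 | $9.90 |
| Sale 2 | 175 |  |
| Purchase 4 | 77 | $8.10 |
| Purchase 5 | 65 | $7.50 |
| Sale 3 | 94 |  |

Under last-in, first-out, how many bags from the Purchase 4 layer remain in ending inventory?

48

Sale 1 (479) [LIFO — newest first]: 385 @ $11.25 + 94 @ $11.90 = $5,449.85
Sale 2 (175) [LIFO — newest first]: 175 @ $9.90 = $1,732.50
Sale 3 (94) [LIFO — newest first]: 65 @ $7.50 + 29 @ $8.10 = $722.40
Total COGS = $5,449.85 + $1,732.50 + $722.40 = $7,904.75
Ending inventory: 190 @ $11.90 + 27 @ $9.90 + 48 @ $8.10 = $2,917.10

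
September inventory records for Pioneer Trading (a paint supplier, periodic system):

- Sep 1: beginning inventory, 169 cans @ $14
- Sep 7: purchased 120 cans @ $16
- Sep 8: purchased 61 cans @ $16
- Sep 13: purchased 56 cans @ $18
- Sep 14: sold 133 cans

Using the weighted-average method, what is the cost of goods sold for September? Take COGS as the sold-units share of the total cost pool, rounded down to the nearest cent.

COGS = $2,053.96

Sep 14, sell 133: 133/406 × $6,270.00 → $2,053.96
Ending inventory (cost pool remaining) = $4,216.04
Check: goods available $6,270.00 = COGS $2,053.96 + ending $4,216.04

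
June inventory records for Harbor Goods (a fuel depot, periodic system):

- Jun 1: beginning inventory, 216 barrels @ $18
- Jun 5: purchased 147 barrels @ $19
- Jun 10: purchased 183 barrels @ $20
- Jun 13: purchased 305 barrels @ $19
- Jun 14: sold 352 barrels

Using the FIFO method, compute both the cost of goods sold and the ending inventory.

Jun 14, 352 sold [FIFO — oldest first]: 216 @ $18 + 136 @ $19 = $6,472
Ending inventory: 11 @ $19 + 183 @ $20 + 305 @ $19 = $9,664

COGS = $6,472; ending inventory = $9,664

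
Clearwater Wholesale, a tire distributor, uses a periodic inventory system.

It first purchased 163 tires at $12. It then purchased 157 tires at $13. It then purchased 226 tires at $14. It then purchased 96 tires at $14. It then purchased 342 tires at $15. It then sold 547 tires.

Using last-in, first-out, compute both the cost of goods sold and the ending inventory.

Sale 1 (547) [LIFO — newest first]: 342 @ $15 + 96 @ $14 + 109 @ $14 = $8,000
Ending inventory: 163 @ $12 + 157 @ $13 + 117 @ $14 = $5,635
Check: goods available $13,635 = COGS $8,000 + ending $5,635

COGS = $8,000; ending inventory = $5,635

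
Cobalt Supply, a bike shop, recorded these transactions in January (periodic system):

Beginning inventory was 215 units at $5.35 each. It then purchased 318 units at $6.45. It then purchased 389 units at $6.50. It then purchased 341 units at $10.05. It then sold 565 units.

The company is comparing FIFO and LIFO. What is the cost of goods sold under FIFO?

COGS = $3,409.35

FIFO COGS: 215 @ $5.35 + 318 @ $6.45 + 32 @ $6.50 = $3,409.35
LIFO COGS: 341 @ $10.05 + 224 @ $6.50 = $4,883.05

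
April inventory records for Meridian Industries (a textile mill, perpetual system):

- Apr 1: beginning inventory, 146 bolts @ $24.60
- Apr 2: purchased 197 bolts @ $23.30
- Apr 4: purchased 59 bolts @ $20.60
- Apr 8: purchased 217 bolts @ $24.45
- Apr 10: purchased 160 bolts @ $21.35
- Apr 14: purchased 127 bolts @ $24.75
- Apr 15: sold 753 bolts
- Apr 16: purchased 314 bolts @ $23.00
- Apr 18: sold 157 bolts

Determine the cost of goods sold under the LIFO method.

Apr 15, 753 sold [LIFO — newest first]: 127 @ $24.75 + 160 @ $21.35 + 217 @ $24.45 + 59 @ $20.60 + 190 @ $23.30 = $17,507.30
Apr 18, 157 sold [LIFO — newest first]: 157 @ $23.00 = $3,611.00
Total COGS = $17,507.30 + $3,611.00 = $21,118.30
Ending inventory: 146 @ $24.60 + 7 @ $23.30 + 157 @ $23.00 = $7,365.70
Check: goods available $28,484.00 = COGS $21,118.30 + ending $7,365.70

COGS = $21,118.30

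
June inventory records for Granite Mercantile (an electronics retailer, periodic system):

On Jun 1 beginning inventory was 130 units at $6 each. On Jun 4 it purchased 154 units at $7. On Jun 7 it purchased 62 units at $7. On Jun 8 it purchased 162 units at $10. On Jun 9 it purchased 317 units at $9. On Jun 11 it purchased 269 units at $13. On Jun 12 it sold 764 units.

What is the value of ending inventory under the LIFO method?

Ending inventory = $2,180

Jun 12, 764 sold [LIFO — newest first]: 269 @ $13 + 317 @ $9 + 162 @ $10 + 16 @ $7 = $8,082
Ending inventory: 130 @ $6 + 154 @ $7 + 46 @ $7 = $2,180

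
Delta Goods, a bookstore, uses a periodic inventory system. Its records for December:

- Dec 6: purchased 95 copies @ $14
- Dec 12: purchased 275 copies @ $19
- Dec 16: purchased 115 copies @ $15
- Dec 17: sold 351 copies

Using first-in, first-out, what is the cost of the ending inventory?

Ending inventory = $2,086

Dec 17, 351 sold [FIFO — oldest first]: 95 @ $14 + 256 @ $19 = $6,194
Ending inventory: 19 @ $19 + 115 @ $15 = $2,086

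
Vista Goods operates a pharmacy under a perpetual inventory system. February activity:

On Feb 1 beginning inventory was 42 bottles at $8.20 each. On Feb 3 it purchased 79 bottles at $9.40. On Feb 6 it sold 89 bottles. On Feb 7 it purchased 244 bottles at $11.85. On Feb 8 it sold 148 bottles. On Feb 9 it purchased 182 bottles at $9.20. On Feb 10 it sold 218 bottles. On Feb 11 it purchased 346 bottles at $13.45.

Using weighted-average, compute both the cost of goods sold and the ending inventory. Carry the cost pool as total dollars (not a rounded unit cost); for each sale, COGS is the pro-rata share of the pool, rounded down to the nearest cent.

After Feb 1: 42 on hand, pool $344.40 (≈ $8.2000 each)
After Feb 3: 121 on hand, pool $1,087.00 (≈ $8.9835 each)
Feb 6, sell 89: 89/121 × $1,087.00 → $799.52
After Feb 7: 276 on hand, pool $3,178.88 (≈ $11.5177 each)
Feb 8, sell 148: 148/276 × $3,178.88 → $1,704.61
After Feb 9: 310 on hand, pool $3,148.67 (≈ $10.1570 each)
Feb 10, sell 218: 218/310 × $3,148.67 → $2,214.22
After Feb 11: 438 on hand, pool $5,588.15 (≈ $12.7583 each)
Total COGS = $799.52 + $1,704.61 + $2,214.22 = $4,718.35
Ending inventory (cost pool remaining) = $5,588.15
Check: goods available $10,306.50 = COGS $4,718.35 + ending $5,588.15

COGS = $4,718.35; ending inventory = $5,588.15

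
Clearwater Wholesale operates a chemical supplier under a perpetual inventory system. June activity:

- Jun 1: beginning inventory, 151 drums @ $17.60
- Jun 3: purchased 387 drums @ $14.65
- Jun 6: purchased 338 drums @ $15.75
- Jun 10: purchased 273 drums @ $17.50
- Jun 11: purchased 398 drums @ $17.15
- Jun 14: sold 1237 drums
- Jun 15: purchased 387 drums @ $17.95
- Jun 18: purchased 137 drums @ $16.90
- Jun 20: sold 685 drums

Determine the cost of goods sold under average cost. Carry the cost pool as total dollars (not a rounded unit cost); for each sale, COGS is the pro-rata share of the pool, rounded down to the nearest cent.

After Jun 1: 151 on hand, pool $2,657.60 (≈ $17.6000 each)
After Jun 3: 538 on hand, pool $8,327.15 (≈ $15.4780 each)
After Jun 6: 876 on hand, pool $13,650.65 (≈ $15.5829 each)
After Jun 10: 1149 on hand, pool $18,428.15 (≈ $16.0384 each)
After Jun 11: 1547 on hand, pool $25,253.85 (≈ $16.3244 each)
Jun 14, sell 1237: 1237/1547 × $25,253.85 → $20,193.28
After Jun 15: 697 on hand, pool $12,007.22 (≈ $17.2270 each)
After Jun 18: 834 on hand, pool $14,322.52 (≈ $17.1733 each)
Jun 20, sell 685: 685/834 × $14,322.52 → $11,763.70
Total COGS = $20,193.28 + $11,763.70 = $31,956.98
Ending inventory (cost pool remaining) = $2,558.82
Check: goods available $34,515.80 = COGS $31,956.98 + ending $2,558.82

COGS = $31,956.98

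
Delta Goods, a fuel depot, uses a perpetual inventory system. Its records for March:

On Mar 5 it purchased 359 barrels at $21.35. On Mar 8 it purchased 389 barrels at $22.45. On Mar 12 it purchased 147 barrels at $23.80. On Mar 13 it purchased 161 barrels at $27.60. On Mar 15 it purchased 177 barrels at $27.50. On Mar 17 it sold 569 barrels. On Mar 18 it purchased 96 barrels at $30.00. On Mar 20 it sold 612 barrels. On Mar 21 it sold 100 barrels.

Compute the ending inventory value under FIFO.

Mar 17, 569 sold [FIFO — oldest first]: 359 @ $21.35 + 210 @ $22.45 = $12,379.15
Mar 20, 612 sold [FIFO — oldest first]: 179 @ $22.45 + 147 @ $23.80 + 161 @ $27.60 + 125 @ $27.50 = $15,398.25
Mar 21, 100 sold [FIFO — oldest first]: 52 @ $27.50 + 48 @ $30.00 = $2,870.00
Total COGS = $12,379.15 + $15,398.25 + $2,870.00 = $30,647.40
Ending inventory: 48 @ $30.00 = $1,440.00
Check: goods available $32,087.40 = COGS $30,647.40 + ending $1,440.00

Ending inventory = $1,440.00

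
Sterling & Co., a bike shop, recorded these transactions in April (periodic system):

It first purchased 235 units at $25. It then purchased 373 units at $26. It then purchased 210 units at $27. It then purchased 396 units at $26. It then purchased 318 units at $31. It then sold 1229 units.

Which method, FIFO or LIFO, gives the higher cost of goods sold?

FIFO COGS: 235 @ $25 + 373 @ $26 + 210 @ $27 + 396 @ $26 + 15 @ $31 = $32,004
LIFO COGS: 318 @ $31 + 396 @ $26 + 210 @ $27 + 305 @ $26 = $33,754

LIFO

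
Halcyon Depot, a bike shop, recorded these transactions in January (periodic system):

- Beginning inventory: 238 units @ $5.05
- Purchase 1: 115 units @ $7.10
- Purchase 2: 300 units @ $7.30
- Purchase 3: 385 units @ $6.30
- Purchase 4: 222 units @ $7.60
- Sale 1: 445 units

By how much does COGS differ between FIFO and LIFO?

$402.10

FIFO COGS: 238 @ $5.05 + 115 @ $7.10 + 92 @ $7.30 = $2,690.00
LIFO COGS: 222 @ $7.60 + 223 @ $6.30 = $3,092.10
Difference = |$2,690.00 − $3,092.10| = $402.10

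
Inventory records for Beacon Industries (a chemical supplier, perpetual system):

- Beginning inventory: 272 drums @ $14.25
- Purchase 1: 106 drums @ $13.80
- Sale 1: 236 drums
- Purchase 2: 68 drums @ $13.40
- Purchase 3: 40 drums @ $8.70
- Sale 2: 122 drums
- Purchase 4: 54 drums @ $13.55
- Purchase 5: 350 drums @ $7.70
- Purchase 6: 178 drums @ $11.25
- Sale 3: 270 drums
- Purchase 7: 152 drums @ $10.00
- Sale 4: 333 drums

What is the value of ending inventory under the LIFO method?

Ending inventory = $3,148.60

Sale 1 (236) [LIFO — newest first]: 106 @ $13.80 + 130 @ $14.25 = $3,315.30
Sale 2 (122) [LIFO — newest first]: 40 @ $8.70 + 68 @ $13.40 + 14 @ $14.25 = $1,458.70
Sale 3 (270) [LIFO — newest first]: 178 @ $11.25 + 92 @ $7.70 = $2,710.90
Sale 4 (333) [LIFO — newest first]: 152 @ $10.00 + 181 @ $7.70 = $2,913.70
Total COGS = $3,315.30 + $1,458.70 + $2,710.90 + $2,913.70 = $10,398.60
Ending inventory: 128 @ $14.25 + 54 @ $13.55 + 77 @ $7.70 = $3,148.60
Check: goods available $13,547.20 = COGS $10,398.60 + ending $3,148.60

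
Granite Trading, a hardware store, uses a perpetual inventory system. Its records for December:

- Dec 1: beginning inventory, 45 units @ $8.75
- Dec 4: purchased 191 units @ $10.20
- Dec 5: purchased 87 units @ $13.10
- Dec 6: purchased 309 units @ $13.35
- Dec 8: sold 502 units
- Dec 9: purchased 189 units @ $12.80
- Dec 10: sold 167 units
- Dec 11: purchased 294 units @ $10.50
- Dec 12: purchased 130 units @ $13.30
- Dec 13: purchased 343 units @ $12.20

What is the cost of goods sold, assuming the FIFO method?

Dec 8, 502 sold [FIFO — oldest first]: 45 @ $8.75 + 191 @ $10.20 + 87 @ $13.10 + 179 @ $13.35 = $5,871.30
Dec 10, 167 sold [FIFO — oldest first]: 130 @ $13.35 + 37 @ $12.80 = $2,209.10
Total COGS = $5,871.30 + $2,209.10 = $8,080.40
Ending inventory: 152 @ $12.80 + 294 @ $10.50 + 130 @ $13.30 + 343 @ $12.20 = $10,946.20

COGS = $8,080.40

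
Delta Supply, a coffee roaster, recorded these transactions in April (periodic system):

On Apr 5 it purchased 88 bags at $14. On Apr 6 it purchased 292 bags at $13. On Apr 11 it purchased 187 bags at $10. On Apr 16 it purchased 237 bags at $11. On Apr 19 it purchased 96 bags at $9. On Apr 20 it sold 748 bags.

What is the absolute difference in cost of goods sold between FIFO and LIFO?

$584

FIFO COGS: 88 @ $14 + 292 @ $13 + 187 @ $10 + 181 @ $11 = $8,889
LIFO COGS: 96 @ $9 + 237 @ $11 + 187 @ $10 + 228 @ $13 = $8,305
Difference = |$8,889 − $8,305| = $584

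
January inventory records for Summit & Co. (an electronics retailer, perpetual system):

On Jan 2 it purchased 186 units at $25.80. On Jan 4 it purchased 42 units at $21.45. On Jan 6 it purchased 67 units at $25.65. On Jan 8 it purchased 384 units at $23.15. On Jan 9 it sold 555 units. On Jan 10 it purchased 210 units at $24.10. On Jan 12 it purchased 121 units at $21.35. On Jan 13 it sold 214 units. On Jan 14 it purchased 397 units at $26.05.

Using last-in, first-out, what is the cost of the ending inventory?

Ending inventory = $16,360.75

Jan 9, 555 sold [LIFO — newest first]: 384 @ $23.15 + 67 @ $25.65 + 42 @ $21.45 + 62 @ $25.80 = $13,108.65
Jan 13, 214 sold [LIFO — newest first]: 121 @ $21.35 + 93 @ $24.10 = $4,824.65
Total COGS = $13,108.65 + $4,824.65 = $17,933.30
Ending inventory: 124 @ $25.80 + 117 @ $24.10 + 397 @ $26.05 = $16,360.75
Check: goods available $34,294.05 = COGS $17,933.30 + ending $16,360.75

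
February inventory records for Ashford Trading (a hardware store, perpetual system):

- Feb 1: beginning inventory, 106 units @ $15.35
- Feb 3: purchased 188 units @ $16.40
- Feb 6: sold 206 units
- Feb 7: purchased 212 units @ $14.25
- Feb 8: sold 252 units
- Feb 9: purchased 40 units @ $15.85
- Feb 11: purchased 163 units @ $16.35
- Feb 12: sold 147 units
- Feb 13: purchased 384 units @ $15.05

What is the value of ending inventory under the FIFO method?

Feb 6, 206 sold [FIFO — oldest first]: 106 @ $15.35 + 100 @ $16.40 = $3,267.10
Feb 8, 252 sold [FIFO — oldest first]: 88 @ $16.40 + 164 @ $14.25 = $3,780.20
Feb 12, 147 sold [FIFO — oldest first]: 48 @ $14.25 + 40 @ $15.85 + 59 @ $16.35 = $2,282.65
Total COGS = $3,267.10 + $3,780.20 + $2,282.65 = $9,329.95
Ending inventory: 104 @ $16.35 + 384 @ $15.05 = $7,479.60

Ending inventory = $7,479.60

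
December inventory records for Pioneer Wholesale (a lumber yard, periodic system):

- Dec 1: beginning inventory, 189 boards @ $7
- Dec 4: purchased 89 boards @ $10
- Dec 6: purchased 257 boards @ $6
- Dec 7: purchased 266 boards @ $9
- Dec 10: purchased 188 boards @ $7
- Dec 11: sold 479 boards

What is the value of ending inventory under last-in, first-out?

Ending inventory = $3,605

Dec 11, 479 sold [LIFO — newest first]: 188 @ $7 + 266 @ $9 + 25 @ $6 = $3,860
Ending inventory: 189 @ $7 + 89 @ $10 + 232 @ $6 = $3,605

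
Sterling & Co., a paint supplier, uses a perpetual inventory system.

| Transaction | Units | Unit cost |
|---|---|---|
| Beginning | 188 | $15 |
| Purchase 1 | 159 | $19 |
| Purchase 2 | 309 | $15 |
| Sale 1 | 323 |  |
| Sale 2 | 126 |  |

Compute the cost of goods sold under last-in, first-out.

COGS = $7,295

Sale 1 (323) [LIFO — newest first]: 309 @ $15 + 14 @ $19 = $4,901
Sale 2 (126) [LIFO — newest first]: 126 @ $19 = $2,394
Total COGS = $4,901 + $2,394 = $7,295
Ending inventory: 188 @ $15 + 19 @ $19 = $3,181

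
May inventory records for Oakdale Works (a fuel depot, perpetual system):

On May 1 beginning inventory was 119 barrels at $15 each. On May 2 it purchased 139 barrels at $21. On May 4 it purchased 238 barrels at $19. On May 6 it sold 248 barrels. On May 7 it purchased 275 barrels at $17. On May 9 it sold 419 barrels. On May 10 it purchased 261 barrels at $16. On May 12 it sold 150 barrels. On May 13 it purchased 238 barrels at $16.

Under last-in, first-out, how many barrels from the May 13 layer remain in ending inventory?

238

May 6, 248 sold [LIFO — newest first]: 238 @ $19 + 10 @ $21 = $4,732
May 9, 419 sold [LIFO — newest first]: 275 @ $17 + 129 @ $21 + 15 @ $15 = $7,609
May 12, 150 sold [LIFO — newest first]: 150 @ $16 = $2,400
Total COGS = $4,732 + $7,609 + $2,400 = $14,741
Ending inventory: 104 @ $15 + 111 @ $16 + 238 @ $16 = $7,144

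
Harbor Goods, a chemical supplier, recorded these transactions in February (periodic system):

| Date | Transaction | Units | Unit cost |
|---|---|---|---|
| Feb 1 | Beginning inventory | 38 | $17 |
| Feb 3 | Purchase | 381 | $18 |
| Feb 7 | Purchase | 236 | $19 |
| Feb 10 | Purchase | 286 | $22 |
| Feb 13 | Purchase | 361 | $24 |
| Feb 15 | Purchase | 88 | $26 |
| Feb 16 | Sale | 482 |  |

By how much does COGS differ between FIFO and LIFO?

$2,977

FIFO COGS: 38 @ $17 + 381 @ $18 + 63 @ $19 = $8,701
LIFO COGS: 88 @ $26 + 361 @ $24 + 33 @ $22 = $11,678
Difference = |$8,701 − $11,678| = $2,977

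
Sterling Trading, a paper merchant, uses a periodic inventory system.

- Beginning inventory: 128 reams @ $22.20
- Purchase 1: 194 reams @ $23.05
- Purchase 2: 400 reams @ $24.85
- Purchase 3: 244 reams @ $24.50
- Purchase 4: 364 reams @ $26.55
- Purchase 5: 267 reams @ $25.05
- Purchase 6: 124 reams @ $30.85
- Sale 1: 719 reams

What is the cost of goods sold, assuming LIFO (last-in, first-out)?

Sale 1 (719) [LIFO — newest first]: 124 @ $30.85 + 267 @ $25.05 + 328 @ $26.55 = $19,222.15
Ending inventory: 128 @ $22.20 + 194 @ $23.05 + 400 @ $24.85 + 244 @ $24.50 + 36 @ $26.55 = $24,187.10

COGS = $19,222.15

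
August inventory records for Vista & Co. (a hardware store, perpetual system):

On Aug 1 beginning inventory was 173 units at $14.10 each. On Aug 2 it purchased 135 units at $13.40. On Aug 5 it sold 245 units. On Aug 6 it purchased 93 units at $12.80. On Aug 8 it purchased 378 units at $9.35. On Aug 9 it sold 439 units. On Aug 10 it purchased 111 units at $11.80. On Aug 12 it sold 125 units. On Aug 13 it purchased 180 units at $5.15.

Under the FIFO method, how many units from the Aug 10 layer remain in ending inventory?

Aug 5, 245 sold [FIFO — oldest first]: 173 @ $14.10 + 72 @ $13.40 = $3,404.10
Aug 9, 439 sold [FIFO — oldest first]: 63 @ $13.40 + 93 @ $12.80 + 283 @ $9.35 = $4,680.65
Aug 12, 125 sold [FIFO — oldest first]: 95 @ $9.35 + 30 @ $11.80 = $1,242.25
Total COGS = $3,404.10 + $4,680.65 + $1,242.25 = $9,327.00
Ending inventory: 81 @ $11.80 + 180 @ $5.15 = $1,882.80

81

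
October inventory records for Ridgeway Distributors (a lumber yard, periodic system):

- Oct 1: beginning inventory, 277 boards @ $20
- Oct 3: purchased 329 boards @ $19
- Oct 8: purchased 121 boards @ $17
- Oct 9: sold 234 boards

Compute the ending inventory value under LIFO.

Ending inventory = $9,644

Oct 9, 234 sold [LIFO — newest first]: 121 @ $17 + 113 @ $19 = $4,204
Ending inventory: 277 @ $20 + 216 @ $19 = $9,644
Check: goods available $13,848 = COGS $4,204 + ending $9,644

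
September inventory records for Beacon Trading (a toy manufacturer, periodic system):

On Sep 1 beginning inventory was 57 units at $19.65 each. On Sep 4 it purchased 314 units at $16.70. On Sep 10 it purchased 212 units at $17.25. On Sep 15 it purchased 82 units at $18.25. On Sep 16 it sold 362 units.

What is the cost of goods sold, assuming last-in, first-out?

Sep 16, 362 sold [LIFO — newest first]: 82 @ $18.25 + 212 @ $17.25 + 68 @ $16.70 = $6,289.10
Ending inventory: 57 @ $19.65 + 246 @ $16.70 = $5,228.25
Check: goods available $11,517.35 = COGS $6,289.10 + ending $5,228.25

COGS = $6,289.10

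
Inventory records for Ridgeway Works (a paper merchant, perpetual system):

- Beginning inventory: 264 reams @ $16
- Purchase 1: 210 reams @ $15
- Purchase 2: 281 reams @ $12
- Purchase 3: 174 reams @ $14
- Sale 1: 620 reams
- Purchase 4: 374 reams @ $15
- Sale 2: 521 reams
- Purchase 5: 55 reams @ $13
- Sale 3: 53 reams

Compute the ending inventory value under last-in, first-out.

Sale 1 (620) [LIFO — newest first]: 174 @ $14 + 281 @ $12 + 165 @ $15 = $8,283
Sale 2 (521) [LIFO — newest first]: 374 @ $15 + 45 @ $15 + 102 @ $16 = $7,917
Sale 3 (53) [LIFO — newest first]: 53 @ $13 = $689
Total COGS = $8,283 + $7,917 + $689 = $16,889
Ending inventory: 162 @ $16 + 2 @ $13 = $2,618
Check: goods available $19,507 = COGS $16,889 + ending $2,618

Ending inventory = $2,618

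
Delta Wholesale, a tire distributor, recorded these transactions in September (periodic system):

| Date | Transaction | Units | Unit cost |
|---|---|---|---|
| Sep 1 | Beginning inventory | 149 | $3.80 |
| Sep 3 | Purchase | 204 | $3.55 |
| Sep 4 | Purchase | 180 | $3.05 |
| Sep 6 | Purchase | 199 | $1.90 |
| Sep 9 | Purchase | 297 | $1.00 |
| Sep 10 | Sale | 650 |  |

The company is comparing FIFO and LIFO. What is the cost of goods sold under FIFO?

FIFO COGS: 149 @ $3.80 + 204 @ $3.55 + 180 @ $3.05 + 117 @ $1.90 = $2,061.70
LIFO COGS: 297 @ $1.00 + 199 @ $1.90 + 154 @ $3.05 = $1,144.80

COGS = $2,061.70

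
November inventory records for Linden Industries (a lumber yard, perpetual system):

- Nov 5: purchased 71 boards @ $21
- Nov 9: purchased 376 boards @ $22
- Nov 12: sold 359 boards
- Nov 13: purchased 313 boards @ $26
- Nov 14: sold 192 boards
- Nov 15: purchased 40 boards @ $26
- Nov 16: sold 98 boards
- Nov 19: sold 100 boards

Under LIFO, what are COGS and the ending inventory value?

COGS = $17,870; ending inventory = $1,071

Nov 12, 359 sold [LIFO — newest first]: 359 @ $22 = $7,898
Nov 14, 192 sold [LIFO — newest first]: 192 @ $26 = $4,992
Nov 16, 98 sold [LIFO — newest first]: 40 @ $26 + 58 @ $26 = $2,548
Nov 19, 100 sold [LIFO — newest first]: 63 @ $26 + 17 @ $22 + 20 @ $21 = $2,432
Total COGS = $7,898 + $4,992 + $2,548 + $2,432 = $17,870
Ending inventory: 51 @ $21 = $1,071
Check: goods available $18,941 = COGS $17,870 + ending $1,071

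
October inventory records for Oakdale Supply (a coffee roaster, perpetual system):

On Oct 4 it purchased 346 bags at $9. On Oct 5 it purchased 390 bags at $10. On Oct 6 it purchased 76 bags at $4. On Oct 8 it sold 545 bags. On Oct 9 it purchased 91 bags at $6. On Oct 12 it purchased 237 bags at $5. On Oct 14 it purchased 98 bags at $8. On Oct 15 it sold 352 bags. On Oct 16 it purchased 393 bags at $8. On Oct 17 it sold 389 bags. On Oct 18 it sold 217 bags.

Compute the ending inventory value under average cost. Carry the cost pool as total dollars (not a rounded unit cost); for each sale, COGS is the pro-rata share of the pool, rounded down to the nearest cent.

Ending inventory = $970.57

After Oct 4: 346 on hand, pool $3,114.00 (≈ $9.0000 each)
After Oct 5: 736 on hand, pool $7,014.00 (≈ $9.5299 each)
After Oct 6: 812 on hand, pool $7,318.00 (≈ $9.0123 each)
Oct 8, sell 545: 545/812 × $7,318.00 → $4,911.71
After Oct 9: 358 on hand, pool $2,952.29 (≈ $8.2466 each)
After Oct 12: 595 on hand, pool $4,137.29 (≈ $6.9534 each)
After Oct 14: 693 on hand, pool $4,921.29 (≈ $7.1014 each)
Oct 15, sell 352: 352/693 × $4,921.29 → $2,499.70
After Oct 16: 734 on hand, pool $5,565.59 (≈ $7.5825 each)
Oct 17, sell 389: 389/734 × $5,565.59 → $2,949.61
Oct 18, sell 217: 217/345 × $2,615.98 → $1,645.41
Total COGS = $4,911.71 + $2,499.70 + $2,949.61 + $1,645.41 = $12,006.43
Ending inventory (cost pool remaining) = $970.57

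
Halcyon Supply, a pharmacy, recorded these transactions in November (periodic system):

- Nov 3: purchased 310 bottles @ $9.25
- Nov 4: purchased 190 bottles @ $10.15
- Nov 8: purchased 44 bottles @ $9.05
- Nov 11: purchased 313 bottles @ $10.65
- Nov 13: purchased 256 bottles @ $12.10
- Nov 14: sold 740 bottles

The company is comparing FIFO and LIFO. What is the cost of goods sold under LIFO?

COGS = $8,118.30

FIFO COGS: 310 @ $9.25 + 190 @ $10.15 + 44 @ $9.05 + 196 @ $10.65 = $7,281.60
LIFO COGS: 256 @ $12.10 + 313 @ $10.65 + 44 @ $9.05 + 127 @ $10.15 = $8,118.30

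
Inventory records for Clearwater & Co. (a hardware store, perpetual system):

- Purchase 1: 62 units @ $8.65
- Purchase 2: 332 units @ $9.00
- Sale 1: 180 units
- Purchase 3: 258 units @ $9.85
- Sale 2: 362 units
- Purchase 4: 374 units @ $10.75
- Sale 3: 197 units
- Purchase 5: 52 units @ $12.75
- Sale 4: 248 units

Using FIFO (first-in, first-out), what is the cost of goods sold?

Sale 1 (180) [FIFO — oldest first]: 62 @ $8.65 + 118 @ $9.00 = $1,598.30
Sale 2 (362) [FIFO — oldest first]: 214 @ $9.00 + 148 @ $9.85 = $3,383.80
Sale 3 (197) [FIFO — oldest first]: 110 @ $9.85 + 87 @ $10.75 = $2,018.75
Sale 4 (248) [FIFO — oldest first]: 248 @ $10.75 = $2,666.00
Total COGS = $1,598.30 + $3,383.80 + $2,018.75 + $2,666.00 = $9,666.85
Ending inventory: 39 @ $10.75 + 52 @ $12.75 = $1,082.25

COGS = $9,666.85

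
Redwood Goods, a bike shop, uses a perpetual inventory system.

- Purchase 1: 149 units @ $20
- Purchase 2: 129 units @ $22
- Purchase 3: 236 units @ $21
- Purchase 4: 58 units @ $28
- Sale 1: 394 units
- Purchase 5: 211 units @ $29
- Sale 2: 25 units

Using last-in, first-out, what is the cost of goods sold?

Sale 1 (394) [LIFO — newest first]: 58 @ $28 + 236 @ $21 + 100 @ $22 = $8,780
Sale 2 (25) [LIFO — newest first]: 25 @ $29 = $725
Total COGS = $8,780 + $725 = $9,505
Ending inventory: 149 @ $20 + 29 @ $22 + 186 @ $29 = $9,012

COGS = $9,505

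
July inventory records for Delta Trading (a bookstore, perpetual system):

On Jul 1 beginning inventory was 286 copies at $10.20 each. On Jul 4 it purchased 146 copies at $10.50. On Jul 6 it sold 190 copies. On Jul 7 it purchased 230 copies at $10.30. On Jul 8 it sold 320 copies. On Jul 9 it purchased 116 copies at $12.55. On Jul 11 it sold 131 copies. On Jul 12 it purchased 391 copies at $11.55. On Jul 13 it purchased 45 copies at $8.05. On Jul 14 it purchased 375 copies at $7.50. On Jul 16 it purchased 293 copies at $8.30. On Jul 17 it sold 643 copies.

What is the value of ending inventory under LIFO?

Ending inventory = $6,463.20

Jul 6, 190 sold [LIFO — newest first]: 146 @ $10.50 + 44 @ $10.20 = $1,981.80
Jul 8, 320 sold [LIFO — newest first]: 230 @ $10.30 + 90 @ $10.20 = $3,287.00
Jul 11, 131 sold [LIFO — newest first]: 116 @ $12.55 + 15 @ $10.20 = $1,608.80
Jul 17, 643 sold [LIFO — newest first]: 293 @ $8.30 + 350 @ $7.50 = $5,056.90
Total COGS = $1,981.80 + $3,287.00 + $1,608.80 + $5,056.90 = $11,934.50
Ending inventory: 137 @ $10.20 + 391 @ $11.55 + 45 @ $8.05 + 25 @ $7.50 = $6,463.20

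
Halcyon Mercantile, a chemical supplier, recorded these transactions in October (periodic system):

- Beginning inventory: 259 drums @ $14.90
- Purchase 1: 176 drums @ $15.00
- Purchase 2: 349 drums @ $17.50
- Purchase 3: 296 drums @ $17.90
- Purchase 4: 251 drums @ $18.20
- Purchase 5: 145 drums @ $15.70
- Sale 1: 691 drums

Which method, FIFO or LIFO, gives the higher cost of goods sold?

LIFO

FIFO COGS: 259 @ $14.90 + 176 @ $15.00 + 256 @ $17.50 = $10,979.10
LIFO COGS: 145 @ $15.70 + 251 @ $18.20 + 295 @ $17.90 = $12,125.20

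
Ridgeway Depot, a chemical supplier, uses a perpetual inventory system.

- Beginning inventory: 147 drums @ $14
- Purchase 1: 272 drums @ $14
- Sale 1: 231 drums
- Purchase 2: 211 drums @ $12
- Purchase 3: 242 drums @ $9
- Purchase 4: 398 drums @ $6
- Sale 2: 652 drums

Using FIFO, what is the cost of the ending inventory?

Sale 1 (231) [FIFO — oldest first]: 147 @ $14 + 84 @ $14 = $3,234
Sale 2 (652) [FIFO — oldest first]: 188 @ $14 + 211 @ $12 + 242 @ $9 + 11 @ $6 = $7,408
Total COGS = $3,234 + $7,408 = $10,642
Ending inventory: 387 @ $6 = $2,322

Ending inventory = $2,322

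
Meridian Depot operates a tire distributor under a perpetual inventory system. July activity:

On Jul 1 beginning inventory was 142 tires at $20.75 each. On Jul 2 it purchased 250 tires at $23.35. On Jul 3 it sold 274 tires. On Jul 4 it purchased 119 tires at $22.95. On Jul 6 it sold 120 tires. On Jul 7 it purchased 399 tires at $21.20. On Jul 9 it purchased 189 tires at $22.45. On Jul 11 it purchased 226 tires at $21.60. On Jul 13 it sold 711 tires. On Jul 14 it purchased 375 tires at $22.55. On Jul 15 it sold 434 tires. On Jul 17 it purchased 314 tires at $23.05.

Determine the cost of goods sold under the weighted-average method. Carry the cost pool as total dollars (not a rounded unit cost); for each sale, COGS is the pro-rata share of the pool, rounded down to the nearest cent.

After Jul 1: 142 on hand, pool $2,946.50 (≈ $20.7500 each)
After Jul 2: 392 on hand, pool $8,784.00 (≈ $22.4082 each)
Jul 3, sell 274: 274/392 × $8,784.00 → $6,139.83
After Jul 4: 237 on hand, pool $5,375.22 (≈ $22.6803 each)
Jul 6, sell 120: 120/237 × $5,375.22 → $2,721.63
After Jul 7: 516 on hand, pool $11,112.39 (≈ $21.5356 each)
After Jul 9: 705 on hand, pool $15,355.44 (≈ $21.7808 each)
After Jul 11: 931 on hand, pool $20,237.04 (≈ $21.7369 each)
Jul 13, sell 711: 711/931 × $20,237.04 → $15,454.92
After Jul 14: 595 on hand, pool $13,238.37 (≈ $22.2494 each)
Jul 15, sell 434: 434/595 × $13,238.37 → $9,656.22
After Jul 17: 475 on hand, pool $10,819.85 (≈ $22.7786 each)
Total COGS = $6,139.83 + $2,721.63 + $15,454.92 + $9,656.22 = $33,972.60
Ending inventory (cost pool remaining) = $10,819.85

COGS = $33,972.60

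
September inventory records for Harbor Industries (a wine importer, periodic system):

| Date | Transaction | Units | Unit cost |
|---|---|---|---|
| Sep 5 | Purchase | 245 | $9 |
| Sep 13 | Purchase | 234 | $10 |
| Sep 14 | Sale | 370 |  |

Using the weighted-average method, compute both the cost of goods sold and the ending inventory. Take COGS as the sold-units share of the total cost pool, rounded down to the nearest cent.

Sep 14, sell 370: 370/479 × $4,545.00 → $3,510.75
Ending inventory (cost pool remaining) = $1,034.25

COGS = $3,510.75; ending inventory = $1,034.25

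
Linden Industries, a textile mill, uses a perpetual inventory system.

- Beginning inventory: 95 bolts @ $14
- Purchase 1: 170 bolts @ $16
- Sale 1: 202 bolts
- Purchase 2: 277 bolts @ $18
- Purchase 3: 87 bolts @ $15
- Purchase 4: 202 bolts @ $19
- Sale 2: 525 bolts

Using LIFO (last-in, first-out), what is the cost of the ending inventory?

Ending inventory = $1,620

Sale 1 (202) [LIFO — newest first]: 170 @ $16 + 32 @ $14 = $3,168
Sale 2 (525) [LIFO — newest first]: 202 @ $19 + 87 @ $15 + 236 @ $18 = $9,391
Total COGS = $3,168 + $9,391 = $12,559
Ending inventory: 63 @ $14 + 41 @ $18 = $1,620
Check: goods available $14,179 = COGS $12,559 + ending $1,620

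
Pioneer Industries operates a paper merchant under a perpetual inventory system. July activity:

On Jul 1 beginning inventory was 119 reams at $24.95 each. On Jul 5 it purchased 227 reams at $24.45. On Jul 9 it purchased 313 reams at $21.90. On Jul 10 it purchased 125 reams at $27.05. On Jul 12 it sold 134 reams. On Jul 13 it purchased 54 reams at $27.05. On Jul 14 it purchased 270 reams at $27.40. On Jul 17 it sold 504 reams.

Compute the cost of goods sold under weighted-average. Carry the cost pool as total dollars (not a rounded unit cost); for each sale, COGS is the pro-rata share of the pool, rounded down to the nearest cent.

After Jul 1: 119 on hand, pool $2,969.05 (≈ $24.9500 each)
After Jul 5: 346 on hand, pool $8,519.20 (≈ $24.6220 each)
After Jul 9: 659 on hand, pool $15,373.90 (≈ $23.3291 each)
After Jul 10: 784 on hand, pool $18,755.15 (≈ $23.9224 each)
Jul 12, sell 134: 134/784 × $18,755.15 → $3,205.59
After Jul 13: 704 on hand, pool $17,010.26 (≈ $24.1623 each)
After Jul 14: 974 on hand, pool $24,408.26 (≈ $25.0598 each)
Jul 17, sell 504: 504/974 × $24,408.26 → $12,630.14
Total COGS = $3,205.59 + $12,630.14 = $15,835.73
Ending inventory (cost pool remaining) = $11,778.12

COGS = $15,835.73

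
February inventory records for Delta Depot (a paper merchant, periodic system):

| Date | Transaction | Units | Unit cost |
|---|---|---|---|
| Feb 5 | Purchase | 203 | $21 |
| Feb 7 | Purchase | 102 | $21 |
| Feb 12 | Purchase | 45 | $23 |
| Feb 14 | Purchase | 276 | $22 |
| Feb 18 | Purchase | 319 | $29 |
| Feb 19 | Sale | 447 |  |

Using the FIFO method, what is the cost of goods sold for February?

Feb 19, 447 sold [FIFO — oldest first]: 203 @ $21 + 102 @ $21 + 45 @ $23 + 97 @ $22 = $9,574
Ending inventory: 179 @ $22 + 319 @ $29 = $13,189

COGS = $9,574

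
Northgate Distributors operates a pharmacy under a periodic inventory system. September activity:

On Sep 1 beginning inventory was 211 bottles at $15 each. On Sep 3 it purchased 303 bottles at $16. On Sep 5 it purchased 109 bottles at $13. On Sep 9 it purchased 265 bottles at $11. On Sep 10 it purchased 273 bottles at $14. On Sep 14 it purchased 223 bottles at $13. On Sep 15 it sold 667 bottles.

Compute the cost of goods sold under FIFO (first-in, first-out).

COGS = $9,914

Sep 15, 667 sold [FIFO — oldest first]: 211 @ $15 + 303 @ $16 + 109 @ $13 + 44 @ $11 = $9,914
Ending inventory: 221 @ $11 + 273 @ $14 + 223 @ $13 = $9,152
Check: goods available $19,066 = COGS $9,914 + ending $9,152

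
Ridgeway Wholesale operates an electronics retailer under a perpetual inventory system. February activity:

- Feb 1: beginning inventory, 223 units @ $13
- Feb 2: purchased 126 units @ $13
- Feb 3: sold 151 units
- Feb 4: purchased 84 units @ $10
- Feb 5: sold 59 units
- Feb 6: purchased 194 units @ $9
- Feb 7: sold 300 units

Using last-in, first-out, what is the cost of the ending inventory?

Ending inventory = $1,521

Feb 3, 151 sold [LIFO — newest first]: 126 @ $13 + 25 @ $13 = $1,963
Feb 5, 59 sold [LIFO — newest first]: 59 @ $10 = $590
Feb 7, 300 sold [LIFO — newest first]: 194 @ $9 + 25 @ $10 + 81 @ $13 = $3,049
Total COGS = $1,963 + $590 + $3,049 = $5,602
Ending inventory: 117 @ $13 = $1,521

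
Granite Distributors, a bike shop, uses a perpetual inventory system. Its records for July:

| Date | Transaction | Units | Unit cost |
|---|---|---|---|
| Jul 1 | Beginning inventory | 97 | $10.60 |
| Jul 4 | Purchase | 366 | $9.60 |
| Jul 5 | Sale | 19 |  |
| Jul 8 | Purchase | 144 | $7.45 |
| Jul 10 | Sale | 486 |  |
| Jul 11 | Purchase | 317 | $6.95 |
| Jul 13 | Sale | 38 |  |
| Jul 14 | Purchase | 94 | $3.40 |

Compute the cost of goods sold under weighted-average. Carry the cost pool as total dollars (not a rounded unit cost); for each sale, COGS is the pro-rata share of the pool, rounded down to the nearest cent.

COGS = $4,958.17

After Jul 1: 97 on hand, pool $1,028.20 (≈ $10.6000 each)
After Jul 4: 463 on hand, pool $4,541.80 (≈ $9.8095 each)
Jul 5, sell 19: 19/463 × $4,541.80 → $186.38
After Jul 8: 588 on hand, pool $5,428.22 (≈ $9.2317 each)
Jul 10, sell 486: 486/588 × $5,428.22 → $4,486.59
After Jul 11: 419 on hand, pool $3,144.78 (≈ $7.5054 each)
Jul 13, sell 38: 38/419 × $3,144.78 → $285.20
After Jul 14: 475 on hand, pool $3,179.18 (≈ $6.6930 each)
Total COGS = $186.38 + $4,486.59 + $285.20 = $4,958.17
Ending inventory (cost pool remaining) = $3,179.18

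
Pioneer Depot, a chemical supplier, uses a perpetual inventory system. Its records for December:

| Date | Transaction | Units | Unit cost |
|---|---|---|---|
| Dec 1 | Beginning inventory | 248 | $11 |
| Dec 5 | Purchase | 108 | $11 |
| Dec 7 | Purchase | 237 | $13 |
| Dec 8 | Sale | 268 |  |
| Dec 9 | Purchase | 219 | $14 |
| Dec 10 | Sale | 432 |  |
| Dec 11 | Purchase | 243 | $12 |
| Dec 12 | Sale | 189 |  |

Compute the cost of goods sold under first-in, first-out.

Dec 8, 268 sold [FIFO — oldest first]: 248 @ $11 + 20 @ $11 = $2,948
Dec 10, 432 sold [FIFO — oldest first]: 88 @ $11 + 237 @ $13 + 107 @ $14 = $5,547
Dec 12, 189 sold [FIFO — oldest first]: 112 @ $14 + 77 @ $12 = $2,492
Total COGS = $2,948 + $5,547 + $2,492 = $10,987
Ending inventory: 166 @ $12 = $1,992
Check: goods available $12,979 = COGS $10,987 + ending $1,992

COGS = $10,987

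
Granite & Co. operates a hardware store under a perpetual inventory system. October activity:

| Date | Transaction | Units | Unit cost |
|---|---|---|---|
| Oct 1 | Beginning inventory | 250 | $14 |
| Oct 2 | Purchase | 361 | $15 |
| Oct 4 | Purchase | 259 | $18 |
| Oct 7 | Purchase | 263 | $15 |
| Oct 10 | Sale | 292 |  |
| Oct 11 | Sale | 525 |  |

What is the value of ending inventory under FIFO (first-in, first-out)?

Ending inventory = $4,899

Oct 10, 292 sold [FIFO — oldest first]: 250 @ $14 + 42 @ $15 = $4,130
Oct 11, 525 sold [FIFO — oldest first]: 319 @ $15 + 206 @ $18 = $8,493
Total COGS = $4,130 + $8,493 = $12,623
Ending inventory: 53 @ $18 + 263 @ $15 = $4,899
Check: goods available $17,522 = COGS $12,623 + ending $4,899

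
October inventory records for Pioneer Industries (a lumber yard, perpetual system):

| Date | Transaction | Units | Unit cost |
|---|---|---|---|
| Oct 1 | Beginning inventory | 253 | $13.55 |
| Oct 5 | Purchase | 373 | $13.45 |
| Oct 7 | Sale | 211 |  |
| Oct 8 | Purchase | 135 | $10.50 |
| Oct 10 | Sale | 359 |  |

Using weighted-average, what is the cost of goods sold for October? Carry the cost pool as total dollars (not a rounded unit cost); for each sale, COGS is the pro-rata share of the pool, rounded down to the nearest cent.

After Oct 1: 253 on hand, pool $3,428.15 (≈ $13.5500 each)
After Oct 5: 626 on hand, pool $8,445.00 (≈ $13.4904 each)
Oct 7, sell 211: 211/626 × $8,445.00 → $2,846.47
After Oct 8: 550 on hand, pool $7,016.03 (≈ $12.7564 each)
Oct 10, sell 359: 359/550 × $7,016.03 → $4,579.55
Total COGS = $2,846.47 + $4,579.55 = $7,426.02
Ending inventory (cost pool remaining) = $2,436.48

COGS = $7,426.02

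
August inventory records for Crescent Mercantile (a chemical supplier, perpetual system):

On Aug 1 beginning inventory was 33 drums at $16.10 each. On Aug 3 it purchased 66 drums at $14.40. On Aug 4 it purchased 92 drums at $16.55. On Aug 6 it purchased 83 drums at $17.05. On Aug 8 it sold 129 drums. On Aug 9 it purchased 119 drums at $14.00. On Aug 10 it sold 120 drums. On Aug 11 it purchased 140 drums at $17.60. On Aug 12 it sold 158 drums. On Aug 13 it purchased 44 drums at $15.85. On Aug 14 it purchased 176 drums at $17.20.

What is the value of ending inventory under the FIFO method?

Aug 8, 129 sold [FIFO — oldest first]: 33 @ $16.10 + 66 @ $14.40 + 30 @ $16.55 = $1,978.20
Aug 10, 120 sold [FIFO — oldest first]: 62 @ $16.55 + 58 @ $17.05 = $2,015.00
Aug 12, 158 sold [FIFO — oldest first]: 25 @ $17.05 + 119 @ $14.00 + 14 @ $17.60 = $2,338.65
Total COGS = $1,978.20 + $2,015.00 + $2,338.65 = $6,331.85
Ending inventory: 126 @ $17.60 + 44 @ $15.85 + 176 @ $17.20 = $5,942.20

Ending inventory = $5,942.20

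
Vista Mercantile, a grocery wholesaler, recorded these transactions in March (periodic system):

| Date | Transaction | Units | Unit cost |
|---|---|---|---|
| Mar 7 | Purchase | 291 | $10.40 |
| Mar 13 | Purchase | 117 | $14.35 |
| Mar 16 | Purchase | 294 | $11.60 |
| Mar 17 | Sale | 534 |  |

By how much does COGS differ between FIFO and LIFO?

$201.60

FIFO COGS: 291 @ $10.40 + 117 @ $14.35 + 126 @ $11.60 = $6,166.95
LIFO COGS: 294 @ $11.60 + 117 @ $14.35 + 123 @ $10.40 = $6,368.55
Difference = |$6,166.95 − $6,368.55| = $201.60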